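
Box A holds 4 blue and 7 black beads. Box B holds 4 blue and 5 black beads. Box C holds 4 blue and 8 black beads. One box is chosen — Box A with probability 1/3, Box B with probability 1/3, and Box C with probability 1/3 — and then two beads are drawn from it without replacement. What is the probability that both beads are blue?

From Box A: P(both blue) = (4/11)(3/10) = 6/55.
From Box B: P(both blue) = (4/9)(3/8) = 1/6.
From Box C: P(both blue) = (4/12)(3/11) = 1/11.
Total probability = (1/3)(6/55) + (1/3)(1/6) + (1/3)(1/11) = 11/90.

11/90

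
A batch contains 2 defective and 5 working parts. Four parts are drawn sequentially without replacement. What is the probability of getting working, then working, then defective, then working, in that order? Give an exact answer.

1/7

Chain rule:
P = 5/7 × 4/6 × 2/5 × 3/4 = 120/840 = 1/7.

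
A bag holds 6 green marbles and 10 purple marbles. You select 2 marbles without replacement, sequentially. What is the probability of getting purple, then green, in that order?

Each draw changes the counts, so multiply the conditional probabilities along the sequence:
P = 10/16 × 6/15 = 60/240 = 1/4.

1/4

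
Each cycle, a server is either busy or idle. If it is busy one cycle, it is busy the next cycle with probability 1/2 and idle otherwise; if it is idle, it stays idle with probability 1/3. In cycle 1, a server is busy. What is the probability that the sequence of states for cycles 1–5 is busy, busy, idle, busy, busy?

Cycle 1 is given. For each transition, use the conditional probability from the current state:
P(busy | busy) = 1/2; P(idle | busy) = 1/2; P(busy | idle) = 2/3; P(busy | busy) = 1/2.
P = 1/2 × 1/2 × 2/3 × 1/2 = 2/24 = 1/12.

1/12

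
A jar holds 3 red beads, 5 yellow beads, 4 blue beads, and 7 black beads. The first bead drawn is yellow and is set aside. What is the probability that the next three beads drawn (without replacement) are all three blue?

1/204

With the first bead removed, 4 blue remain out of 18.
P = 4/18 × 3/17 × 2/16 = 24/4896 = 1/204.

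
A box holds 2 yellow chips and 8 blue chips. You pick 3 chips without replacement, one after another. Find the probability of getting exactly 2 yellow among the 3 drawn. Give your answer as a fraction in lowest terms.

1/15

One ordering (yellow drawn first) has probability 2/10 × 1/9 × 8/8 = 16/720 = 1/45.
There are C(3,2) = 3 such orderings, each equally likely, so P = 3 × 1/45 = 1/15.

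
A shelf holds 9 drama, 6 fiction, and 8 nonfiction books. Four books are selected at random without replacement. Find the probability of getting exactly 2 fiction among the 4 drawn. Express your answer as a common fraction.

408/1771

One ordering (fiction drawn first) has probability 6/23 × 5/22 × 17/21 × 16/20 = 8160/212520 = 68/1771.
There are C(4,2) = 6 such orderings, each equally likely, so P = 6 × 68/1771 = 408/1771.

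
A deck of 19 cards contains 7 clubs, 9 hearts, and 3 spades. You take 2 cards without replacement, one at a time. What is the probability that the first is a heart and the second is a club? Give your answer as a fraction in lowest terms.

7/38

Multiply the probability of each draw given the previous ones:
P = 9/19 × 7/18 = 63/342 = 7/38.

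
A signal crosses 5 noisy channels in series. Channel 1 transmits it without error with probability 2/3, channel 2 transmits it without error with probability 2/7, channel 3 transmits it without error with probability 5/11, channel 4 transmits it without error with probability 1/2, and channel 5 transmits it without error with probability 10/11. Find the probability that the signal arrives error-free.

The events are sequential, so multiply the conditional probabilities:
P = 2/3 × 2/7 × 5/11 × 1/2 × 10/11 = 200/5082 = 100/2541.

100/2541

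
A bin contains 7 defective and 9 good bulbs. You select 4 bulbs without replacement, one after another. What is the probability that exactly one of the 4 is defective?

One ordering (defective drawn first) has probability 7/16 × 9/15 × 8/14 × 7/13 = 3528/43680 = 21/260.
There are C(4,1) = 4 such orderings, each equally likely, so P = 4 × 21/260 = 21/65.

21/65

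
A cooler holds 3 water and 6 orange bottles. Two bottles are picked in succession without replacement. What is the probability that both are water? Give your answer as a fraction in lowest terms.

P = 3/9 × 2/8 = 6/72 = 1/12.

1/12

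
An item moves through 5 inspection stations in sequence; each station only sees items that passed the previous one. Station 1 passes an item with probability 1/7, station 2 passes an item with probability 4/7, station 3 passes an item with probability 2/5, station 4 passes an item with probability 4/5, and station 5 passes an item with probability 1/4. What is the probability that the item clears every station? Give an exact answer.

8/1225

Each stage is reached only if all earlier stages succeed, so
P = 1/7 × 4/7 × 2/5 × 4/5 × 1/4 = 32/4900 = 8/1225.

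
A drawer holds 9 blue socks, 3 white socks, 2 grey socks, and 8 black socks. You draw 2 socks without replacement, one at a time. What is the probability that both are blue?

12/77

P(every draw is blue) = 9/22 × 8/21 = 72/462 = 12/77.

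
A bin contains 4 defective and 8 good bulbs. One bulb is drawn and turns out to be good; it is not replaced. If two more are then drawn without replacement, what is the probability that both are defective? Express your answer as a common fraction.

After the first draw, 4 of the remaining 11 bulbs are defective.
P = 4/11 × 3/10 = 12/110 = 6/55.

6/55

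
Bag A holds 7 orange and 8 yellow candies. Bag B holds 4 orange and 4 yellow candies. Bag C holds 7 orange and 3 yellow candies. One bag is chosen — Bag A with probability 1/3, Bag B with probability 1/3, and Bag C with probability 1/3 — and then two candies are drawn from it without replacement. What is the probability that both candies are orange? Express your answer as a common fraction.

37/126

From Bag A: P(both orange) = (7/15)(6/14) = 1/5.
From Bag B: P(both orange) = (4/8)(3/7) = 3/14.
From Bag C: P(both orange) = (7/10)(6/9) = 7/15.
Total probability = (1/3)(1/5) + (1/3)(3/14) + (1/3)(7/15) = 37/126.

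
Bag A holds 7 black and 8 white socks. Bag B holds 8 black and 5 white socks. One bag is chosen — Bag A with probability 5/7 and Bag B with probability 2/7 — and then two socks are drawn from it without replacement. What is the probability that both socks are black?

From Bag A: P(both black) = (7/15)(6/14) = 1/5.
From Bag B: P(both black) = (8/13)(7/12) = 14/39.
Total probability = (5/7)(1/5) + (2/7)(14/39) = 67/273.

67/273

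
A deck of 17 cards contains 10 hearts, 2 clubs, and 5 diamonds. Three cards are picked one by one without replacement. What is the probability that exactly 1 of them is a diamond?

33/68

One ordering (a diamond drawn first) has probability 5/17 × 12/16 × 11/15 = 660/4080 = 11/68.
There are C(3,1) = 3 such orderings, each equally likely, so P = 3 × 11/68 = 33/68.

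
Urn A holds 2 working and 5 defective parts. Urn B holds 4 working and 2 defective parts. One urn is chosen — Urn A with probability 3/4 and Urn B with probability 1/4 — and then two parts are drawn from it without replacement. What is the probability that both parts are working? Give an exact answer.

19/140

From Urn A: P(both working) = (2/7)(1/6) = 1/21.
From Urn B: P(both working) = (4/6)(3/5) = 2/5.
Total probability = (3/4)(1/21) + (1/4)(2/5) = 19/140.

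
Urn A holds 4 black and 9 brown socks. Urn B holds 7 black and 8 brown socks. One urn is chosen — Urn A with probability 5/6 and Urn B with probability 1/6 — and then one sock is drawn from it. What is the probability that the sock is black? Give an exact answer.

From Urn A: P(black) = 4/13.
From Urn B: P(black) = 7/15.
Total probability = (5/6)(4/13) + (1/6)(7/15) = 391/1170.

391/1170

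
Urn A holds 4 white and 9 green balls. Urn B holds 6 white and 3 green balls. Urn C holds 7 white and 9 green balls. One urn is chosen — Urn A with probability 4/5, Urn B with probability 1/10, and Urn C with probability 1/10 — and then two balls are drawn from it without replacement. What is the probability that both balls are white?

From Urn A: P(both white) = (4/13)(3/12) = 1/13.
From Urn B: P(both white) = (6/9)(5/8) = 5/12.
From Urn C: P(both white) = (7/16)(6/15) = 7/40.
Total probability = (4/5)(1/13) + (1/10)(5/12) + (1/10)(7/40) = 1883/15600.

1883/15600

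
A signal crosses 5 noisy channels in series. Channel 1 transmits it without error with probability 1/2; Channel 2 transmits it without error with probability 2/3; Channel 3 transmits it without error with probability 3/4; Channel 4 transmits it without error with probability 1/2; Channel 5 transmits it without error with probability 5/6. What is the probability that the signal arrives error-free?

5/48

Each stage is reached only if all earlier stages succeed, so
P = 1/2 × 2/3 × 3/4 × 1/2 × 5/6 = 30/288 = 5/48.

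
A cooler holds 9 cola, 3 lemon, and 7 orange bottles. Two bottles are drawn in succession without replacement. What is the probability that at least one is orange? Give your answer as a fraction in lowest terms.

P(no orange) = 12/19 × 11/18 = 132/342 = 22/57.
P(at least one) = 1 − 22/57 = 35/57.

35/57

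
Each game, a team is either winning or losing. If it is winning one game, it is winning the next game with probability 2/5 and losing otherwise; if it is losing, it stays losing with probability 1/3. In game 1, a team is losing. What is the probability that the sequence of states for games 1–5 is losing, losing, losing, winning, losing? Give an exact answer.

2/45

Game 1 is given. For each transition, use the conditional probability from the current state:
P(losing | losing) = 1/3; P(losing | losing) = 1/3; P(winning | losing) = 2/3; P(losing | winning) = 3/5.
P = 1/3 × 1/3 × 2/3 × 3/5 = 6/135 = 2/45.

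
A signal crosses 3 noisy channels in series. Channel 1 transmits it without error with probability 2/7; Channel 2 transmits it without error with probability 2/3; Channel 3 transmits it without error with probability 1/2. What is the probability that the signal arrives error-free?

2/21

The events are sequential, so multiply the conditional probabilities:
P = 2/7 × 2/3 × 1/2 = 4/42 = 2/21.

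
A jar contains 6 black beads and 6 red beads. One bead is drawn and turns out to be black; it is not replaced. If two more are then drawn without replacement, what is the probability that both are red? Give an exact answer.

3/11

With the first bead removed, 6 red remain out of 11.
P = 6/11 × 5/10 = 30/110 = 3/11.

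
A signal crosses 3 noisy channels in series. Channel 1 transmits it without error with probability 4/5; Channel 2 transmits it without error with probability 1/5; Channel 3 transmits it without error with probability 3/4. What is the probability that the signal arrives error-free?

3/25

Multiplying along the chain,
P = 4/5 × 1/5 × 3/4 = 12/100 = 3/25.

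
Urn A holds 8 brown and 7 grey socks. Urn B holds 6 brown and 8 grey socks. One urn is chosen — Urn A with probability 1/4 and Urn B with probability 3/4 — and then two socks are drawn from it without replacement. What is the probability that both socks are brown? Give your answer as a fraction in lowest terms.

1039/5460

From Urn A: P(both brown) = (8/15)(7/14) = 4/15.
From Urn B: P(both brown) = (6/14)(5/13) = 15/91.
Total probability = (1/4)(4/15) + (3/4)(15/91) = 1039/5460.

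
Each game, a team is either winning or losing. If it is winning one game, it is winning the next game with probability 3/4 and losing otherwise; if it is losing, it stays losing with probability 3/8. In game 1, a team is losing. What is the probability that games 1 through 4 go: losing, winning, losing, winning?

25/256

Game 1 is given. For each transition, use the conditional probability from the current state:
P(winning | losing) = 5/8; P(losing | winning) = 1/4; P(winning | losing) = 5/8.
P = 5/8 × 1/4 × 5/8 = 25/256.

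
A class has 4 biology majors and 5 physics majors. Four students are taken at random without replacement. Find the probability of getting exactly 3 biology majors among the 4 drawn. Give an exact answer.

10/63

One ordering (biology majors drawn first) has probability 4/9 × 3/8 × 2/7 × 5/6 = 120/3024 = 5/126.
There are C(4,3) = 4 such orderings, each equally likely, so P = 4 × 5/126 = 10/63.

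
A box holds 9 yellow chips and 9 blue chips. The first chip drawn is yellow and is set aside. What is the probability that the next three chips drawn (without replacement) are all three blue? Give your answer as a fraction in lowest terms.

21/170

After the first draw, 9 of the remaining 17 chips are blue.
P = 9/17 × 8/16 × 7/15 = 504/4080 = 21/170.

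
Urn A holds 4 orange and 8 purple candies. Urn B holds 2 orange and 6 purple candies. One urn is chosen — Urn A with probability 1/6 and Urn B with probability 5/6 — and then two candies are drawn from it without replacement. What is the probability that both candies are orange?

83/1848

From Urn A: P(both orange) = (4/12)(3/11) = 1/11.
From Urn B: P(both orange) = (2/8)(1/7) = 1/28.
Total probability = (1/6)(1/11) + (5/6)(1/28) = 83/1848.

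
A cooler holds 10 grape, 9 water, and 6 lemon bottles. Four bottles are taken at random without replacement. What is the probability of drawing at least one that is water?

P(no water) = 16/25 × 15/24 × 14/23 × 13/22 = 43680/303600 = 182/1265.
P(at least one) = 1 − 182/1265 = 1083/1265.

1083/1265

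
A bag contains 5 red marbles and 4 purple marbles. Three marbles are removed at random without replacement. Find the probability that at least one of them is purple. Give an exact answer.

P(no purple) = 5/9 × 4/8 × 3/7 = 60/504 = 5/42.
P(at least one) = 1 − 5/42 = 37/42.

37/42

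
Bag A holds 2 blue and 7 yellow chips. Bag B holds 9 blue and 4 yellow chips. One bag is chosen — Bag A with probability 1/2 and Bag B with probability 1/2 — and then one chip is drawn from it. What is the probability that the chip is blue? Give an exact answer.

107/234

From Bag A: P(blue) = 2/9.
From Bag B: P(blue) = 9/13.
Total probability = (1/2)(2/9) + (1/2)(9/13) = 107/234.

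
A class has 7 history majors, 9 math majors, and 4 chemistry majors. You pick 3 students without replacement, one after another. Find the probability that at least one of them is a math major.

65/76

P(no math majors) = 11/20 × 10/19 × 9/18 = 990/6840 = 11/76.
P(at least one) = 1 − 11/76 = 65/76.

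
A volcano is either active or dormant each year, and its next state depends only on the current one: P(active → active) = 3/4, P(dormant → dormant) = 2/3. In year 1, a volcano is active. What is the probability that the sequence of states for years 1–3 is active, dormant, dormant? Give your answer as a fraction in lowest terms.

Year 1 is given. For each transition, use the conditional probability from the current state:
P(dormant | active) = 1/4; P(dormant | dormant) = 2/3.
P = 1/4 × 2/3 = 2/12 = 1/6.

1/6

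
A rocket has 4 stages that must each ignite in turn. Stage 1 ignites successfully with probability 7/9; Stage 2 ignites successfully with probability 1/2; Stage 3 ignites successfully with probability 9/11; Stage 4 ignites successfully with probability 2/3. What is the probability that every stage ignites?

Multiplying along the chain,
P = 7/9 × 1/2 × 9/11 × 2/3 = 126/594 = 7/33.

7/33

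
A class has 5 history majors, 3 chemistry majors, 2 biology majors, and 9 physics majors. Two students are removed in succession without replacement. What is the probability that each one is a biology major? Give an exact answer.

P(all biology majors) = 2/19 × 1/18 = 2/342 = 1/171.

1/171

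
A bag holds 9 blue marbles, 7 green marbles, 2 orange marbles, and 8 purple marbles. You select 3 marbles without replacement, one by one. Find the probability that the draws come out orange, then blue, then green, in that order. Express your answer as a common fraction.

Multiply the probability of each draw given the previous ones:
P = 2/26 × 9/25 × 7/24 = 126/15600 = 21/2600.

21/2600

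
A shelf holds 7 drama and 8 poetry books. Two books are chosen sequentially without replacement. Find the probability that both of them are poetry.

4/15

P(all poetry) = 8/15 × 7/14 = 56/210 = 4/15.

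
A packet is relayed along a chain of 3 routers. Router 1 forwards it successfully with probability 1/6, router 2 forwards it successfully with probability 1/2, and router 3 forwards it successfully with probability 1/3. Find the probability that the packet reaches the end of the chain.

1/36

Multiplying along the chain,
P = 1/6 × 1/2 × 1/3 = 1/36.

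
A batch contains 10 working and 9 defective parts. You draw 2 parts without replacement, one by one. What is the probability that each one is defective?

4/19

P = 9/19 × 8/18 = 72/342 = 4/19.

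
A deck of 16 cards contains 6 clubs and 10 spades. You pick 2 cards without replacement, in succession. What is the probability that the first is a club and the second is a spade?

1/4

Chain rule:
P = 6/16 × 10/15 = 60/240 = 1/4.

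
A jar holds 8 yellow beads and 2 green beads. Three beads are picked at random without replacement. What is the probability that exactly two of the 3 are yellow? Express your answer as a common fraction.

7/15

One ordering (yellow drawn first) has probability 8/10 × 7/9 × 2/8 = 112/720 = 7/45.
There are C(3,2) = 3 such orderings, each equally likely, so P = 3 × 7/45 = 7/15.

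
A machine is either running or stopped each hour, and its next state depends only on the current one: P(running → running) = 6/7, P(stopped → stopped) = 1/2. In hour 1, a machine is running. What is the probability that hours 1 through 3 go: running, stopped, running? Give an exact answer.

1/14

Hour 1 is given. For each transition, use the conditional probability from the current state:
P(stopped | running) = 1/7; P(running | stopped) = 1/2.
P = 1/7 × 1/2 = 1/14.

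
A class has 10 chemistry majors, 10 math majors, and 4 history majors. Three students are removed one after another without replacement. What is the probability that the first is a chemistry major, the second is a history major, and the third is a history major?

5/506

Each draw changes the counts, so multiply the conditional probabilities along the sequence:
P = 10/24 × 4/23 × 3/22 = 120/12144 = 5/506.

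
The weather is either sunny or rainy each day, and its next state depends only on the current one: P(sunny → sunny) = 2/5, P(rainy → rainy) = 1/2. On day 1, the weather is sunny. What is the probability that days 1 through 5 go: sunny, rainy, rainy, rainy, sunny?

3/40

Day 1 is given. For each transition, use the conditional probability from the current state:
P(rainy | sunny) = 3/5; P(rainy | rainy) = 1/2; P(rainy | rainy) = 1/2; P(sunny | rainy) = 1/2.
P = 3/5 × 1/2 × 1/2 × 1/2 = 3/40.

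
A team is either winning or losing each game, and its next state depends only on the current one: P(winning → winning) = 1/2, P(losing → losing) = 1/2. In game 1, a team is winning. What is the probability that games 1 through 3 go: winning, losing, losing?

Game 1 is given. For each transition, use the conditional probability from the current state:
P(losing | winning) = 1/2; P(losing | losing) = 1/2.
P = 1/2 × 1/2 = 1/4.

1/4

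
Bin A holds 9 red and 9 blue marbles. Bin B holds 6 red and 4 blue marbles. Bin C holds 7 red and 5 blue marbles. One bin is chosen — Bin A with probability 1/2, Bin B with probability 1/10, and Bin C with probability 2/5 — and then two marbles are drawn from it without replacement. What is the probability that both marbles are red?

1561/5610

From Bin A: P(both red) = (9/18)(8/17) = 4/17.
From Bin B: P(both red) = (6/10)(5/9) = 1/3.
From Bin C: P(both red) = (7/12)(6/11) = 7/22.
Total probability = (1/2)(4/17) + (1/10)(1/3) + (2/5)(7/22) = 1561/5610.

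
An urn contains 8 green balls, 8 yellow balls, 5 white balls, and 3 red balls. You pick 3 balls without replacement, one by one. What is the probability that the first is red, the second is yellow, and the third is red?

Multiply the probability of each draw given the previous ones:
P = 3/24 × 8/23 × 2/22 = 48/12144 = 1/253.

1/253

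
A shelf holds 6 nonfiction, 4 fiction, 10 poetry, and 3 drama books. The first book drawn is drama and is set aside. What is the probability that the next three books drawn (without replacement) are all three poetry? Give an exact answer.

With the first book removed, 10 poetry remain out of 22.
P = 10/22 × 9/21 × 8/20 = 720/9240 = 6/77.

6/77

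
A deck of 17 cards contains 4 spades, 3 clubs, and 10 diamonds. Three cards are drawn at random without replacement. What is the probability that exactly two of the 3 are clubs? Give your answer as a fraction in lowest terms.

21/340

One ordering (clubs drawn first) has probability 3/17 × 2/16 × 14/15 = 84/4080 = 7/340.
There are C(3,2) = 3 such orderings, each equally likely, so P = 3 × 7/340 = 21/340.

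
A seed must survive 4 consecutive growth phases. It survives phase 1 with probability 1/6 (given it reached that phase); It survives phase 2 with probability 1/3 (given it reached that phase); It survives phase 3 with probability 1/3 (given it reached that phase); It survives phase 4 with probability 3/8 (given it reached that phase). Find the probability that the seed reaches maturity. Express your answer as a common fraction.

1/144

Multiplying along the chain,
P = 1/6 × 1/3 × 1/3 × 3/8 = 3/432 = 1/144.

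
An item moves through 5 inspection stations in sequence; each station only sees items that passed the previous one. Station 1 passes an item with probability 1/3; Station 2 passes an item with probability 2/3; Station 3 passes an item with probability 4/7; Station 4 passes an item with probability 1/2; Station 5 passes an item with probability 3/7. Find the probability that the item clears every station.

Each stage is reached only if all earlier stages succeed, so
P = 1/3 × 2/3 × 4/7 × 1/2 × 3/7 = 24/882 = 4/147.

4/147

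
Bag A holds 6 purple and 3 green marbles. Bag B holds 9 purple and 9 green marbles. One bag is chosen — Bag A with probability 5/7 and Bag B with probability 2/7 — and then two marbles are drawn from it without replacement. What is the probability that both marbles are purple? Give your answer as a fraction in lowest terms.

521/1428

From Bag A: P(both purple) = (6/9)(5/8) = 5/12.
From Bag B: P(both purple) = (9/18)(8/17) = 4/17.
Total probability = (5/7)(5/12) + (2/7)(4/17) = 521/1428.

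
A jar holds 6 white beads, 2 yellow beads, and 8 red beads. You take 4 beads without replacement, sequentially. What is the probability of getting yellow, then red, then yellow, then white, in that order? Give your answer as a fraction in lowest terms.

Each draw changes the counts, so multiply the conditional probabilities along the sequence:
P = 2/16 × 8/15 × 1/14 × 6/13 = 96/43680 = 1/455.

1/455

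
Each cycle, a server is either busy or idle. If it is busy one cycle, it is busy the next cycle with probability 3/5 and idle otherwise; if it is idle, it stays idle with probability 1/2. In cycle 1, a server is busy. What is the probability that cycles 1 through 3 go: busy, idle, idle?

Cycle 1 is given. For each transition, use the conditional probability from the current state:
P(idle | busy) = 2/5; P(idle | idle) = 1/2.
P = 2/5 × 1/2 = 2/10 = 1/5.

1/5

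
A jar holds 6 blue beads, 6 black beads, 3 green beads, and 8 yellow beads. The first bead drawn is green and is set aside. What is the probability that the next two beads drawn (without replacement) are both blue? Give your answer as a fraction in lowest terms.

With the first bead removed, 6 blue remain out of 22.
P = 6/22 × 5/21 = 30/462 = 5/77.

5/77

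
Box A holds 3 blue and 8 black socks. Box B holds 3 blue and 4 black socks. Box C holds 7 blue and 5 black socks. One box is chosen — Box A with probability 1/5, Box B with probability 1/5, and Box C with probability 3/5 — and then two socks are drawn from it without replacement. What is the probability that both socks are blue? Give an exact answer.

From Box A: P(both blue) = (3/11)(2/10) = 3/55.
From Box B: P(both blue) = (3/7)(2/6) = 1/7.
From Box C: P(both blue) = (7/12)(6/11) = 7/22.
Total probability = (1/5)(3/55) + (1/5)(1/7) + (3/5)(7/22) = 887/3850.

887/3850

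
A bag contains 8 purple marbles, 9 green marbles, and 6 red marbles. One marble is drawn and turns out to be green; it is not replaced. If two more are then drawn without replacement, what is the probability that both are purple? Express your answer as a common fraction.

With the first marble removed, 8 purple remain out of 22.
P = 8/22 × 7/21 = 56/462 = 4/33.

4/33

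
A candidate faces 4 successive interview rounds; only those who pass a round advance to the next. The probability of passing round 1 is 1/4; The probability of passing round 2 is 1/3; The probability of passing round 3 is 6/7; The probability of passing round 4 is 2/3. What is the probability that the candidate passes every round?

1/21

Each stage is reached only if all earlier stages succeed, so
P = 1/4 × 1/3 × 6/7 × 2/3 = 12/252 = 1/21.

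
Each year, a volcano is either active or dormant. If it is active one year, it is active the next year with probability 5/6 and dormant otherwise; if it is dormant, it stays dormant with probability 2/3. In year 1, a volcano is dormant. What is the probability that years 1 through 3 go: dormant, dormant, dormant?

4/9

Year 1 is given. For each transition, use the conditional probability from the current state:
P(dormant | dormant) = 2/3; P(dormant | dormant) = 2/3.
P = 2/3 × 2/3 = 4/9.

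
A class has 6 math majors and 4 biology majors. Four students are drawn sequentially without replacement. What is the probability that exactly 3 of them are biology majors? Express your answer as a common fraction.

4/35

One ordering (biology majors drawn first) has probability 4/10 × 3/9 × 2/8 × 6/7 = 144/5040 = 1/35.
There are C(4,3) = 4 such orderings, each equally likely, so P = 4 × 1/35 = 4/35.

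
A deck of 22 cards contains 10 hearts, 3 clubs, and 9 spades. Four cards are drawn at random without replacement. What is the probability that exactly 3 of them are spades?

156/1045

One ordering (spades drawn first) has probability 9/22 × 8/21 × 7/20 × 13/19 = 6552/175560 = 39/1045.
There are C(4,3) = 4 such orderings, each equally likely, so P = 4 × 39/1045 = 156/1045.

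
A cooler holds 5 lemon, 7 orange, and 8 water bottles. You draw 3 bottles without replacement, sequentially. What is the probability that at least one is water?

46/57

P(no water) = 12/20 × 11/19 × 10/18 = 1320/6840 = 11/57.
P(at least one) = 1 − 11/57 = 46/57.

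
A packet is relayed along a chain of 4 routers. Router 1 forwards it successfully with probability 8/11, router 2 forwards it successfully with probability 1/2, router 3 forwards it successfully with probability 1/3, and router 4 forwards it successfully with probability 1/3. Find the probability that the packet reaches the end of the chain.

4/99

Each stage is reached only if all earlier stages succeed, so
P = 8/11 × 1/2 × 1/3 × 1/3 = 8/198 = 4/99.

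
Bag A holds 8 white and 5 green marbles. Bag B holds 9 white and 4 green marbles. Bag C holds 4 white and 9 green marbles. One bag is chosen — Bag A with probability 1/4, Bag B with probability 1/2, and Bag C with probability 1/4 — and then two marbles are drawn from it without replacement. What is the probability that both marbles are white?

53/156

From Bag A: P(both white) = (8/13)(7/12) = 14/39.
From Bag B: P(both white) = (9/13)(8/12) = 6/13.
From Bag C: P(both white) = (4/13)(3/12) = 1/13.
Total probability = (1/4)(14/39) + (1/2)(6/13) + (1/4)(1/13) = 53/156.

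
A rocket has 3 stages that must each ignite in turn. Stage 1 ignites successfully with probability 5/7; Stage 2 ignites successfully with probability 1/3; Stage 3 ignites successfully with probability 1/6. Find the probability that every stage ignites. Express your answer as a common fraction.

Each stage is reached only if all earlier stages succeed, so
P = 5/7 × 1/3 × 1/6 = 5/126.

5/126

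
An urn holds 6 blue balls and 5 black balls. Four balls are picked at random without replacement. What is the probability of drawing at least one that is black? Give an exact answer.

21/22

P(no black) = 6/11 × 5/10 × 4/9 × 3/8 = 360/7920 = 1/22.
P(at least one) = 1 − 1/22 = 21/22.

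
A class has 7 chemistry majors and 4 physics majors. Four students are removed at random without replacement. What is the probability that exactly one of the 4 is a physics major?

14/33

One ordering (a physics major drawn first) has probability 4/11 × 7/10 × 6/9 × 5/8 = 840/7920 = 7/66.
There are C(4,1) = 4 such orderings, each equally likely, so P = 4 × 7/66 = 14/33.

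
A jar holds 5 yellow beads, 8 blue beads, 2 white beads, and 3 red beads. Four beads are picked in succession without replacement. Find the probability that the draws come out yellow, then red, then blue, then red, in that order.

1/306

Chain rule:
P = 5/18 × 3/17 × 8/16 × 2/15 = 240/73440 = 1/306.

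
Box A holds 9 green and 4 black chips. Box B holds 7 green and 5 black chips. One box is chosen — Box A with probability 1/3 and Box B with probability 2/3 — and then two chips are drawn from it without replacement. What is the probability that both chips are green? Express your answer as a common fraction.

From Box A: P(both green) = (9/13)(8/12) = 6/13.
From Box B: P(both green) = (7/12)(6/11) = 7/22.
Total probability = (1/3)(6/13) + (2/3)(7/22) = 157/429.

157/429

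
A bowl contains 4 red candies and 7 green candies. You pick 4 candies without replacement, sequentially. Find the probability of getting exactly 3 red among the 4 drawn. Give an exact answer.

14/165

One ordering (red drawn first) has probability 4/11 × 3/10 × 2/9 × 7/8 = 168/7920 = 7/330.
There are C(4,3) = 4 such orderings, each equally likely, so P = 4 × 7/330 = 14/165.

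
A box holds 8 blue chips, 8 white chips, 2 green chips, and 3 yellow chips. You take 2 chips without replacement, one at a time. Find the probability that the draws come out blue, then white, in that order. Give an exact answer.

16/105

Chain rule:
P = 8/21 × 8/20 = 64/420 = 16/105.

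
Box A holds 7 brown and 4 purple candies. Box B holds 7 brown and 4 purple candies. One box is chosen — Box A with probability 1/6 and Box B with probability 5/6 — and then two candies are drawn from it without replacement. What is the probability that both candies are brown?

21/55

From Box A: P(both brown) = (7/11)(6/10) = 21/55.
From Box B: P(both brown) = (7/11)(6/10) = 21/55.
Total probability = (1/6)(21/55) + (5/6)(21/55) = 21/55.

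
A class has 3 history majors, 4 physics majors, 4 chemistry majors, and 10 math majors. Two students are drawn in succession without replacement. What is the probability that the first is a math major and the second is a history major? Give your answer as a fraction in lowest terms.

Chain rule:
P = 10/21 × 3/20 = 30/420 = 1/14.

1/14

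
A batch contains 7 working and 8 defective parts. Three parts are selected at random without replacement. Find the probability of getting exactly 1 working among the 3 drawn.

One ordering (working drawn first) has probability 7/15 × 8/14 × 7/13 = 392/2730 = 28/195.
There are C(3,1) = 3 such orderings, each equally likely, so P = 3 × 28/195 = 28/65.

28/65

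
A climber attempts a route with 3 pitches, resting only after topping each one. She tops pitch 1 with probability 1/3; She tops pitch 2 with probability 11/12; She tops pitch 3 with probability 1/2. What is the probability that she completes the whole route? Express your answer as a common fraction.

Multiplying along the chain,
P = 1/3 × 11/12 × 1/2 = 11/72.

11/72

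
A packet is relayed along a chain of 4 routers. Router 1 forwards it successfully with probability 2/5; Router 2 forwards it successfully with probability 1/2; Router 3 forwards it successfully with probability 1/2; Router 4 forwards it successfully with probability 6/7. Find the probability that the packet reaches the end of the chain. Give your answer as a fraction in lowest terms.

Multiplying along the chain,
P = 2/5 × 1/2 × 1/2 × 6/7 = 12/140 = 3/35.

3/35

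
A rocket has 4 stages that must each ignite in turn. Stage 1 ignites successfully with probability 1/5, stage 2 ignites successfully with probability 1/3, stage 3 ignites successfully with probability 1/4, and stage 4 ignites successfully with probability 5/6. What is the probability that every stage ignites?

Multiplying along the chain,
P = 1/5 × 1/3 × 1/4 × 5/6 = 5/360 = 1/72.

1/72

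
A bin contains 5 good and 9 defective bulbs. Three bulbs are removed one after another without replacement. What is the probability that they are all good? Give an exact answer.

P = 5/14 × 4/13 × 3/12 = 60/2184 = 5/182.

5/182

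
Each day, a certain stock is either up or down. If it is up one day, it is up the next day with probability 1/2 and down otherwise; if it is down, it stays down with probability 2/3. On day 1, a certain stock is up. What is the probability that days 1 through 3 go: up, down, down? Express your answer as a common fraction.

Day 1 is given. For each transition, use the conditional probability from the current state:
P(down | up) = 1/2; P(down | down) = 2/3.
P = 1/2 × 2/3 = 2/6 = 1/3.

1/3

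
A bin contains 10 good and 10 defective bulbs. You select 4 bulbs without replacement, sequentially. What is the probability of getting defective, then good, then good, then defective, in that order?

45/646

Each draw changes the counts, so multiply the conditional probabilities along the sequence:
P = 10/20 × 10/19 × 9/18 × 9/17 = 8100/116280 = 45/646.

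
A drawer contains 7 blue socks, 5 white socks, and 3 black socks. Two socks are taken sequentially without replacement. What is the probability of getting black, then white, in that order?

1/14

Each draw changes the counts, so multiply the conditional probabilities along the sequence:
P = 3/15 × 5/14 = 15/210 = 1/14.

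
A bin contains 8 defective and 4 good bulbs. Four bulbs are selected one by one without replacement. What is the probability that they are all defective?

P = 8/12 × 7/11 × 6/10 × 5/9 = 1680/11880 = 14/99.

14/99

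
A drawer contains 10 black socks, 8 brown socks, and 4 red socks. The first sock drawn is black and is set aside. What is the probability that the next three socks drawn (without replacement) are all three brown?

4/95

With the first sock removed, 8 brown remain out of 21.
P = 8/21 × 7/20 × 6/19 = 336/7980 = 4/95.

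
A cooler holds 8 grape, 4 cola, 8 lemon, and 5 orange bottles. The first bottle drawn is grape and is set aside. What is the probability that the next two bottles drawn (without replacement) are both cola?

After the first draw, 4 of the remaining 24 bottles are cola.
P = 4/24 × 3/23 = 12/552 = 1/46.

1/46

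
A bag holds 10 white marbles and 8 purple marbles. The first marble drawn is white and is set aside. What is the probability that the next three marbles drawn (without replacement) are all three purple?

7/85

After the first draw, 8 of the remaining 17 marbles are purple.
P = 8/17 × 7/16 × 6/15 = 336/4080 = 7/85.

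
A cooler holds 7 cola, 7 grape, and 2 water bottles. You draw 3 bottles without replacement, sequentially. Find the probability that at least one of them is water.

P(no water) = 14/16 × 13/15 × 12/14 = 2184/3360 = 13/20.
P(at least one) = 1 − 13/20 = 7/20.

7/20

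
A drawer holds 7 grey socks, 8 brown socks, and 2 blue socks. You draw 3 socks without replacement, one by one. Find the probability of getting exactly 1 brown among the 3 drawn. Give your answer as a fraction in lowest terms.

36/85

One ordering (brown drawn first) has probability 8/17 × 9/16 × 8/15 = 576/4080 = 12/85.
There are C(3,1) = 3 such orderings, each equally likely, so P = 3 × 12/85 = 36/85.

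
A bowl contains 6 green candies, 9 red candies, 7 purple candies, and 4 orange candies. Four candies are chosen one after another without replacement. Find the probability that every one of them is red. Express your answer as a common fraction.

63/7475

P(all red) = 9/26 × 8/25 × 7/24 × 6/23 = 3024/358800 = 63/7475.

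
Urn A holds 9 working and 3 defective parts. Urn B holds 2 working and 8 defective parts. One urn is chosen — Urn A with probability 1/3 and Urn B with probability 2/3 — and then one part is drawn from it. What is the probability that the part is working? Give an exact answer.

From Urn A: P(working) = 9/12.
From Urn B: P(working) = 2/10.
Total probability = (1/3)(9/12) + (2/3)(2/10) = 23/60.

23/60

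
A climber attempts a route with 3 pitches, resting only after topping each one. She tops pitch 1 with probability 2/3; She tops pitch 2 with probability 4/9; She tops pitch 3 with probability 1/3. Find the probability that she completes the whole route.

Multiplying along the chain,
P = 2/3 × 4/9 × 1/3 = 8/81.

8/81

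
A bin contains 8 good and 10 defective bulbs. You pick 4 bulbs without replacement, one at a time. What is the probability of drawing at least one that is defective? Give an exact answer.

299/306

P(no defective) = 8/18 × 7/17 × 6/16 × 5/15 = 1680/73440 = 7/306.
P(at least one) = 1 − 7/306 = 299/306.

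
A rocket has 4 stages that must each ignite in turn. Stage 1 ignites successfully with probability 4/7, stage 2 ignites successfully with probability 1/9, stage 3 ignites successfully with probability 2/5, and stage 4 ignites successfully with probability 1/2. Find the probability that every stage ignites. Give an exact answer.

Multiplying along the chain,
P = 4/7 × 1/9 × 2/5 × 1/2 = 8/630 = 4/315.

4/315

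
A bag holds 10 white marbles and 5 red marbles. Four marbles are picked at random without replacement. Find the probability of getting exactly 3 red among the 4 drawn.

20/273

One ordering (red drawn first) has probability 5/15 × 4/14 × 3/13 × 10/12 = 600/32760 = 5/273.
There are C(4,3) = 4 such orderings, each equally likely, so P = 4 × 5/273 = 20/273.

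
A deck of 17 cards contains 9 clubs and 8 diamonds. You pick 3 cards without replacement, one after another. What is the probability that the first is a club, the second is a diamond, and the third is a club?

12/85

Each draw changes the counts, so multiply the conditional probabilities along the sequence:
P = 9/17 × 8/16 × 8/15 = 576/4080 = 12/85.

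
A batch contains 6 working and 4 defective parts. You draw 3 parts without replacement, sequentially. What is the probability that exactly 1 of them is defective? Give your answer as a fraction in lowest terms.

1/2

One ordering (defective drawn first) has probability 4/10 × 6/9 × 5/8 = 120/720 = 1/6.
There are C(3,1) = 3 such orderings, each equally likely, so P = 3 × 1/6 = 1/2.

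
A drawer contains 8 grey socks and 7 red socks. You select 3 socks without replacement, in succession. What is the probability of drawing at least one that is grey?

12/13

P(no grey) = 7/15 × 6/14 × 5/13 = 210/2730 = 1/13.
P(at least one) = 1 − 1/13 = 12/13.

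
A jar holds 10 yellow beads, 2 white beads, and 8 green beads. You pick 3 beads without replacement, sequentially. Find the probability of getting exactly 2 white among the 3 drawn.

3/190

One ordering (white drawn first) has probability 2/20 × 1/19 × 18/18 = 36/6840 = 1/190.
There are C(3,2) = 3 such orderings, each equally likely, so P = 3 × 1/190 = 3/190.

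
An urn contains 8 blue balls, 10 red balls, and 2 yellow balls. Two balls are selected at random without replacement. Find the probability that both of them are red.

9/38

P = 10/20 × 9/19 = 90/380 = 9/38.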